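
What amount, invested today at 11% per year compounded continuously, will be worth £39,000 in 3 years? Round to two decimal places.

P = A·e^(−rt) = 39,000·e^(−0.33).
e^(−0.33) ≈ 0.71892373343, so P ≈ 28,038.0256.

£28,038.03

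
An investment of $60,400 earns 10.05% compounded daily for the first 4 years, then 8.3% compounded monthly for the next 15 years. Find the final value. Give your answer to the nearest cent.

Phase 1: 60,400·(1 + 0.1005/365)^1460 ≈ 90,281.6087.
Phase 2: 90,281.6087·(1 + 0.083/12)^180 ≈ 312,201.2143.

$312,201.21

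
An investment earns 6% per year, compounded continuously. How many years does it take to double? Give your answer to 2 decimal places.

11.55 years

e^(0.06t) = 2, so 0.06t = ln 2 ≈ 0.69315.
t ≈ 0.69315/0.06 ≈ 11.5525.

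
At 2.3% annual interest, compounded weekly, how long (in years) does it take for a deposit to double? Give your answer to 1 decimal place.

30.1 years

(1 + 0.000442308)^(52t) = 2.
52t = ln 2 / ln(1 + 0.000442308) ≈ 0.69315/0.00044221 ≈ 1567.4619.
t ≈ 30.1435.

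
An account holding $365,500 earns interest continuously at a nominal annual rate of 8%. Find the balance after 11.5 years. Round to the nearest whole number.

A = P·e^(rt) = 365,500·e^(0.08·11.5) = 365,500·e^0.92.
e^0.92 ≈ 2.50929038994, so A ≈ 917,145.6375.

$917,146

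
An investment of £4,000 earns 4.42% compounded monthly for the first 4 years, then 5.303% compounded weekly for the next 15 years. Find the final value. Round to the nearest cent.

After 4 years at 4.42%: 4,000 × 1.1930048287 ≈ 4,772.0193.
Then 15 years at 5.303%: 4,772.0193 × 2.2145399237 ≈ 10,567.8273.

£10,567.83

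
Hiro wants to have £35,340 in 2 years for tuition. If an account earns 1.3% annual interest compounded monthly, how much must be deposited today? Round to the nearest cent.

Growth factor = (1 + 0.013/12)^24 ≈ 1.0263265047.
P = 35,340/1.0263265047 ≈ 34,433.4867.

£34,433.49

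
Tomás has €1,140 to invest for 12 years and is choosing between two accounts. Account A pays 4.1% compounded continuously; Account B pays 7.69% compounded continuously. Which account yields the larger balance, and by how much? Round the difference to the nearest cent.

Account A growth factor: e^(0.041·12) = e^0.492 ≈ 1.635584119; balance ≈ 1,864.5659.
Account B growth factor: e^(0.0769·12) = e^0.9228 ≈ 2.516326249; balance ≈ 2,868.6119.
Account B is larger by 1,004.0460.

Account B, by €1,004.05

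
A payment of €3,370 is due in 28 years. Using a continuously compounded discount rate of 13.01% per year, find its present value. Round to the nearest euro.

P = A·e^(−rt) = 3,370·e^(−3.6428).
e^(−3.6428) ≈ 0.02617894022, so P ≈ 88.2230.

€88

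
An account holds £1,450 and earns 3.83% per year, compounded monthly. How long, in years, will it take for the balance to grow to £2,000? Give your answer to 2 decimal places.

8.41 years

(1 + 0.00319167)^(12t) = 2,000/1,450 = 1.3793.
12t·ln(1 + 0.00319167) = ln(1.3793); 12t = 0.32158/0.00318658 ≈ 100.9180.
t ≈ 8.4098 years.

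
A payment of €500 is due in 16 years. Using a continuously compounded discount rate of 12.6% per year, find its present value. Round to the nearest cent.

€66.59

P = A·e^(−rt) = 500·e^(−2.016).
e^(−2.016) ≈ 0.13318715, so P ≈ 66.5936.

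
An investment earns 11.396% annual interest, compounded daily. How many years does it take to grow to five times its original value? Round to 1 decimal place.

(1 + 0.000312219)^(365t) = 5.
365t = ln 5 / ln(1 + 0.000312219) ≈ 1.6094/0.00031217 ≈ 5155.6383.
t ≈ 14.1250.

14.1 years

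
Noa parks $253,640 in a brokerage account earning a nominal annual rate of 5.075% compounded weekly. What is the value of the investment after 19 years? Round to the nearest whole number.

Periodic rate = 5.075%/52 = 0.000975962; periods = 52·19 = 988.
A = 253,640·(1 + 0.05075/52)^988 ≈ 253,640·2.62158676637 ≈ 664,939.2674.

$664,939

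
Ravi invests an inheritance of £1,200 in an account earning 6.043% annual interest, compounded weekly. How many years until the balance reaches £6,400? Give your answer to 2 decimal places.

(1 + 0.00116212)^(52t) = 6,400/1,200 = 5.3333.
52t·ln(1 + 0.00116212) = ln(5.3333); 52t = 1.674/0.00116144 ≈ 1441.2931.
t ≈ 27.7172 years.

27.72 years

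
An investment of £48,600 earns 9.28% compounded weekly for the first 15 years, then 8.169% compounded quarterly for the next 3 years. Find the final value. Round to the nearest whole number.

£248,883

After 15 years at 9.28%: 48,600 × 4.01790002174 ≈ 195,269.9411.
Then 3 years at 8.169%: 195,269.9411 × 1.27456008363 ≈ 248,883.2724.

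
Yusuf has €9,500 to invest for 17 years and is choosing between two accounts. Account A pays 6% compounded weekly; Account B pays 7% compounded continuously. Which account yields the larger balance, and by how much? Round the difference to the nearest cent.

Account B, by €4,897.41

A: (1 + 0.06/52)^884 ≈ 2.7715645791, so 9,500 × 2.7715645791 ≈ 26,329.8635.
B: e^(0.07·17) = e^1.19 ≈ 3.2870812074, so 9,500 × 3.2870812074 ≈ 31,227.2715.
Difference ≈ 4,897.4080 in favor of B.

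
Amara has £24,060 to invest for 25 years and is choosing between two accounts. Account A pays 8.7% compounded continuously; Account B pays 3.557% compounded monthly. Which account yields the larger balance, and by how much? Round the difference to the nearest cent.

A: e^(0.087·25) = e^2.175 ≈ 8.80218512219, so 24,060 × 8.80218512219 ≈ 211,780.5740.
B: (1 + 0.03557/12)^300 ≈ 2.4301054611, so 24,060 × 2.4301054611 ≈ 58,468.3374.
Difference ≈ 153,312.2366 in favor of A.

Account A, by £153,312.24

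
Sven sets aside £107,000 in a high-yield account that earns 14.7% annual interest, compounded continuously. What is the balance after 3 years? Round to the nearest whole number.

A = P·e^(rt) = 107,000·e^(0.147·3) = 107,000·e^0.441.
e^0.441 ≈ 1.55426070234, so A ≈ 166,305.8952.

£166,306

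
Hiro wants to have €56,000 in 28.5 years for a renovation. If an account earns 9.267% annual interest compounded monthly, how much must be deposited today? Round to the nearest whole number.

€4,033

Growth factor = (1 + 0.0077225)^342 ≈ 13.886946137.
P = 56,000/13.886946137 ≈ 4,032.5641.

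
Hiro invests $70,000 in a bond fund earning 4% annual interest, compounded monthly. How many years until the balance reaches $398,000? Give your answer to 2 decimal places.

(1 + 0.00333333)^(12t) = 398,000/70,000 = 5.6857.
12t·ln(1 + 0.00333333) = ln(5.6857); 12t = 1.738/0.00332779 ≈ 522.2555.
t ≈ 43.5213 years.

43.52 years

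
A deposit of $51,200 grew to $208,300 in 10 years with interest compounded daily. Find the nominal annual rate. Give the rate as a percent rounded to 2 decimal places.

(1 + r/365)^3650 = 208,300/51,200 = 4.06836.
1 + r/365 = 4.06836^(1/3650) ≈ 1.000385, so r/365 ≈ 0.000384523.
r ≈ 365·0.000384523 = 14.03510%.

14.04%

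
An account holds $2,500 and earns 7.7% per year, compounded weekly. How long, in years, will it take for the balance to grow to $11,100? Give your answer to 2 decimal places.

We need (1 + 0.00148077)^(52t) = 4.44, so 52t = ln 4.44 / ln 1.001481 ≈ 1007.4208.
t ≈ 1007.4208/52 = 19.3735 years.

19.37 years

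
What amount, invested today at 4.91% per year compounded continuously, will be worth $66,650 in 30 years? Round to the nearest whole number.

$15,279

P = A·e^(−rt) = 66,650·e^(−1.473).
e^(−1.473) ≈ 0.22923674236, so P ≈ 15,278.6289.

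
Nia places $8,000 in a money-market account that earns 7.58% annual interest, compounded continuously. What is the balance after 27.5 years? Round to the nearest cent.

A = P·e^(rt) = 8,000·e^(0.0758·27.5) = 8,000·e^2.0845.
e^2.0845 ≈ 8.0405701914, so A ≈ 64,324.5615.

$64,324.56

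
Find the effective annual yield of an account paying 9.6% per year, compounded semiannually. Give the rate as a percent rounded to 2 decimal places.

9.83%

EAR = (1 + 9.6%/2)^2 − 1 = (1 + 0.048)^2 − 1.
(1 + 0.048)^2 ≈ 1.098304, so EAR ≈ 9.83040%.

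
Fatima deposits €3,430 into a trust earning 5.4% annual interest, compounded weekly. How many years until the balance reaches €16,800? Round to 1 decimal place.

29.4 years

We need (1 + 0.00103846)^(52t) = 4.898, so 52t = ln 4.898 / ln 1.001038 ≈ 1530.7678.
t ≈ 1530.7678/52 = 29.4378 years.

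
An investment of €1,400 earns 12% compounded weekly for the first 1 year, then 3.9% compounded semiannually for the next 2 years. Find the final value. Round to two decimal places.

€1,705.03

After 1 years at 12%: 1,400 × 1.127340987 ≈ 1,578.2774.
Then 2 years at 3.9%: 1,578.2774 × 1.080311304 ≈ 1,705.0309.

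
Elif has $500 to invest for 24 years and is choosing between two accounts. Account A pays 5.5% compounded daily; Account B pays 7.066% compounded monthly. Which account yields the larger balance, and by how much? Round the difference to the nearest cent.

A: (1 + 0.055/365)^8760 ≈ 3.743049142, so 500 × 3.743049142 ≈ 1,871.5246.
B: (1 + 0.07066/12)^288 ≈ 5.424179685, so 500 × 5.424179685 ≈ 2,712.0898.
Difference ≈ 840.5653 in favor of B.

Account B, by $840.57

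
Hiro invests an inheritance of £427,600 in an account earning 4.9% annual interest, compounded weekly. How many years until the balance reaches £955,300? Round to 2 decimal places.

(1 + 0.000942308)^(52t) = 955,300/427,600 = 2.2341.
52t·ln(1 + 0.000942308) = ln(2.2341); 52t = 0.80384/0.000941864 ≈ 853.4536.
t ≈ 16.4126 years.

16.41 years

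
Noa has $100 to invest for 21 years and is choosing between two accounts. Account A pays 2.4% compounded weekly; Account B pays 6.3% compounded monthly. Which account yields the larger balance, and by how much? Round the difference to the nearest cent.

A: (1 + 0.024/52)^1092 ≈ 1.65513691, so 100 × 1.65513691 ≈ 165.5137.
B: (1 + 0.00525)^252 ≈ 3.74169693, so 100 × 3.74169693 ≈ 374.1697.
Difference ≈ 208.6560 in favor of B.

Account B, by $208.66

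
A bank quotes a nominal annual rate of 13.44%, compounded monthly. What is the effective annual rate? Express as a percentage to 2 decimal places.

One year is 12 periods at 0.0112 each: (1 + 0.0112)^12 ≈ 1.142996.
EAR = 1.142996 − 1 ≈ 14.29961%.

14.30%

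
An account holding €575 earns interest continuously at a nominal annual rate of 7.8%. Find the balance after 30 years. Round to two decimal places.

A = P·e^(rt) = 575·e^(0.078·30) = 575·e^2.34.
e^2.34 ≈ 10.38123656, so A ≈ 5,969.2110.

€5,969.21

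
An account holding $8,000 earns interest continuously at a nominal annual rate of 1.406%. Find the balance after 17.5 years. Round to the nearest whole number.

$10,232

A = P·e^(rt) = 8,000·e^(0.01406·17.5) = 8,000·e^0.24605.
e^0.24605 ≈ 1.2789635201, so A ≈ 10,231.7082.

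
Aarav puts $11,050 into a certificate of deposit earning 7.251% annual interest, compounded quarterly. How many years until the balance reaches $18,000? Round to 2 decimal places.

We need (1 + 0.0181275)^(4t) = 1.629, so 4t = ln 1.629 / ln 1.018128 ≈ 27.1604.
t ≈ 27.1604/4 = 6.7901 years.

6.79 years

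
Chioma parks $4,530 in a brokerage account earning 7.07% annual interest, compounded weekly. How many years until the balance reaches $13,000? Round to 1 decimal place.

14.9 years

We need (1 + 0.00135962)^(52t) = 2.8698, so 52t = ln 2.8698 / ln 1.00136 ≈ 775.9135.
t ≈ 775.9135/52 = 14.9214 years.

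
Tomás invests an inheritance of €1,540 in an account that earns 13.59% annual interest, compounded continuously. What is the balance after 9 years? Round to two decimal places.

€5,232.46

A = P·e^(rt) = 1,540·e^(0.1359·9) = 1,540·e^1.2231.
e^1.2231 ≈ 3.397704308, so A ≈ 5,232.4646.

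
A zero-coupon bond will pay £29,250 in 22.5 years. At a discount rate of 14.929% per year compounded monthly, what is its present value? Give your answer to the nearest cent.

£1,038.29

Periodic rate = 14.929%/12 = 0.0124408; 270 periods.
P = 29,250/(1 + 0.14929/12)^270 ≈ 29,250/28.171255816 ≈ 1,038.2924.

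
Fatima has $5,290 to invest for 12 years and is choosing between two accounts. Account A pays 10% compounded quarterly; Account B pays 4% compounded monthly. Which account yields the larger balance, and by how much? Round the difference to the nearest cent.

A: (1 + 0.025)^48 ≈ 3.2714895607, so 5,290 × 3.2714895607 ≈ 17,306.1798.
B: (1 + 0.04/12)^144 ≈ 1.614784923, so 5,290 × 1.614784923 ≈ 8,542.2122.
Difference ≈ 8,763.9675 in favor of A.

Account A, by $8,763.97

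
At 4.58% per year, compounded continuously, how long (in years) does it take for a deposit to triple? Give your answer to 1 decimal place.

e^(0.0458t) = 3, so 0.0458t = ln 3 ≈ 1.0986.
t ≈ 1.0986/0.0458 ≈ 23.9872.

24.0 years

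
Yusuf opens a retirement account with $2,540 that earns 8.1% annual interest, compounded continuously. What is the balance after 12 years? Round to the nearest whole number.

$6,714

A = P·e^(rt) = 2,540·e^(0.081·12) = 2,540·e^0.972.
e^0.972 ≈ 2.643225628, so A ≈ 6,713.7931.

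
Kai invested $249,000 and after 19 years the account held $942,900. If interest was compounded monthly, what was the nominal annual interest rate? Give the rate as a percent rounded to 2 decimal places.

7.03%

(1 + r/12)^228 = 942,900/249,000 = 3.78675.
1 + r/12 = 3.78675^(1/228) ≈ 1.005857, so r/12 ≈ 0.00585703.
r ≈ 12·0.00585703 = 7.02844%.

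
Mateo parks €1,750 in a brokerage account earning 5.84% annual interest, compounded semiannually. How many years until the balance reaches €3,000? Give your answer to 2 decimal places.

(1 + 0.0292)^(2t) = 3,000/1,750 = 1.7143.
2t·ln(1 + 0.0292) = ln(1.7143); 2t = 0.539/0.0287818 ≈ 18.7270.
t ≈ 9.3635 years.

9.36 years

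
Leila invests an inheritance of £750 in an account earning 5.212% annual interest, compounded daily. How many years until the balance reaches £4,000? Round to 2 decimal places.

We need (1 + 0.000142795)^(365t) = 5.3333, so 365t = ln 5.3333 / ln 1.000143 ≈ 11723.8108.
t ≈ 11723.8108/365 = 32.1200 years.

32.12 years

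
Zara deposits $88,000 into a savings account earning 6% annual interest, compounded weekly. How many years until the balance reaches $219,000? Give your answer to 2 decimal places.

15.20 years

We need (1 + 0.00115385)^(52t) = 2.4886, so 52t = ln 2.4886 / ln 1.001154 ≈ 790.6260.
t ≈ 790.6260/52 = 15.2043 years.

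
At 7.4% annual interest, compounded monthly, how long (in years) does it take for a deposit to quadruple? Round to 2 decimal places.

(1 + 0.00616667)^(12t) = 4.
12t = ln 4 / ln(1 + 0.00616667) ≈ 1.3863/0.00614773 ≈ 225.4969.
t ≈ 18.7914.

18.79 years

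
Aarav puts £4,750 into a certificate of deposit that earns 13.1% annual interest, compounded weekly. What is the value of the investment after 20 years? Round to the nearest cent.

Periodic rate = 13.1%/52 = 0.00251923; periods = 52·20 = 1040.
A = 4,750·(1 + 0.131/52)^1040 ≈ 4,750·13.690543512 ≈ 65,030.0817.

£65,030.08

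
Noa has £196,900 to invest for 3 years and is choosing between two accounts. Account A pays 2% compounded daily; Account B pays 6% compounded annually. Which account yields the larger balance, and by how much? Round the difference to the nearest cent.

A: (1 + 0.02/365)^1095 ≈ 1.06183480113, so 196,900 × 1.06183480113 ≈ 209,075.2723.
B: (1 + 0.06)^3 ≈ 1.191016, so 196,900 × 1.191016 ≈ 234,511.0504.
Difference ≈ 25,435.7781 in favor of B.

Account B, by £25,435.78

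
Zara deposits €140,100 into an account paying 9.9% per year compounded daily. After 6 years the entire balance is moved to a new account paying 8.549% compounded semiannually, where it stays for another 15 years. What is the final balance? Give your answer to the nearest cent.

€890,671.51

After 6 years at 9.9%: 140,100 × 1.81107294764 ≈ 253,731.3200.
Then 15 years at 8.549%: 253,731.3200 × 3.51029392085 ≈ 890,671.5100.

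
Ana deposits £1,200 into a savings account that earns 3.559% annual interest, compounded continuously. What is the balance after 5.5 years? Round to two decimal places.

£1,459.46

A = P·e^(rt) = 1,200·e^(0.03559·5.5) = 1,200·e^0.195745.
e^0.195745 ≈ 1.216216731, so A ≈ 1,459.4601.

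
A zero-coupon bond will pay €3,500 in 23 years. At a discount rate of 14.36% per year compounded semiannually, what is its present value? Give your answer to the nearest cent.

Growth factor = (1 + 0.0718)^46 ≈ 24.27910227.
P = 3,500/24.27910227 ≈ 144.1569.

€144.16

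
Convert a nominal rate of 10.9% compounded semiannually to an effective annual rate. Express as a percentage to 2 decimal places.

11.20%

One year is 2 periods at 0.0545 each: (1 + 0.0545)^2 ≈ 1.11197.
EAR = 1.11197 − 1 ≈ 11.19702%.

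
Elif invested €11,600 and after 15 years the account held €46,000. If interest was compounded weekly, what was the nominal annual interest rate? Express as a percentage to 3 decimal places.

9.192%

The 780-period growth factor is 46,000/11,600 = 3.96552.
r/52 = 3.96552^(1/780) − 1 ≈ 0.00176776, so r ≈ 52·0.00176776 = 9.19236%.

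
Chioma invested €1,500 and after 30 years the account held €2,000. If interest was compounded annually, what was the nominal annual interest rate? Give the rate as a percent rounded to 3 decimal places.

0.964%

(1 + r)^30 = 2,000/1,500 = 1.33333.
1 + r = 1.33333^(1/30) ≈ 1.009636, so r ≈ 0.00963553.
r ≈ 0.96355%.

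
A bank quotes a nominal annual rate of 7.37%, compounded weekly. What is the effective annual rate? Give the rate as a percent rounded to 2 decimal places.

7.64%

EAR = (1 + 7.37%/52)^52 − 1 = (1 + 0.00141731)^52 − 1.
(1 + 0.00141731)^52 ≈ 1.076428, so EAR ≈ 7.64276%.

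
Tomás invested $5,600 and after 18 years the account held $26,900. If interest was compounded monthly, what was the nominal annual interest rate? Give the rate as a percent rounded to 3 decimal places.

8.750%

The 216-period growth factor is 26,900/5,600 = 4.80357.
r/12 = 4.80357^(1/216) − 1 ≈ 0.00729201, so r ≈ 12·0.00729201 = 8.75041%.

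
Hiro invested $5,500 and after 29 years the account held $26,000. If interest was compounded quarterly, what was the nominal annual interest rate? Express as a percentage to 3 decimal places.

(1 + r/4)^116 = 26,000/5,500 = 4.72727.
1 + r/4 = 4.72727^(1/116) ≈ 1.013481, so r/4 ≈ 0.013481.
r ≈ 4·0.013481 = 5.39240%.

5.392%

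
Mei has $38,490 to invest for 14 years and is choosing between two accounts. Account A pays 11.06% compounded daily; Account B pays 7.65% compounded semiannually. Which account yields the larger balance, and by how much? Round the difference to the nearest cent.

Account A, by $70,908.33

A: (1 + 0.1106/365)^5110 ≈ 4.70283469815, so 38,490 × 4.70283469815 ≈ 181,012.1075.
B: (1 + 0.03825)^28 ≈ 2.86058142265, so 38,490 × 2.86058142265 ≈ 110,103.7790.
Difference ≈ 70,908.3286 in favor of A.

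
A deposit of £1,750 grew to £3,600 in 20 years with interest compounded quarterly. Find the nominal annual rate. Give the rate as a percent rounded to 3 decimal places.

3.623%

The 80-period growth factor is 3,600/1,750 = 2.05714.
r/4 = 2.05714^(1/80) − 1 ≈ 0.00905725, so r ≈ 4·0.00905725 = 3.62290%.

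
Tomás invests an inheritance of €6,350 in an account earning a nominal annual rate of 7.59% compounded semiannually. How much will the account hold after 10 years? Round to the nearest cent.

€13,375.26

Growth factor = (1 + 0.03795)^20 ≈ 2.1063409191.
A ≈ 6,350 × 2.1063409191 ≈ 13,375.2648.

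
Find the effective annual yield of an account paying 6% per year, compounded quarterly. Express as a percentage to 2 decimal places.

EAR = (1 + 6%/4)^4 − 1 = (1 + 0.015)^4 − 1.
(1 + 0.015)^4 ≈ 1.061364, so EAR ≈ 6.13636%.

6.14%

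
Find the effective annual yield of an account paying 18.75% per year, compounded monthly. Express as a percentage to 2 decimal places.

20.45%

EAR = (1 + 18.75%/12)^12 − 1 = (1 + 0.015625)^12 − 1.
(1 + 0.015625)^12 ≈ 1.204483, so EAR ≈ 20.44828%.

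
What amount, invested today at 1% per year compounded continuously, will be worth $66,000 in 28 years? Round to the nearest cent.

$49,881.73

P = A·e^(−rt) = 66,000·e^(−0.28).
e^(−0.28) ≈ 0.75578374146, so P ≈ 49,881.7269.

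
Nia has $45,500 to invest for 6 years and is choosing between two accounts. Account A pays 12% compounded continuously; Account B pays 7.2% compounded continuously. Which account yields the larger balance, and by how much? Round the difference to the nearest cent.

Account A growth factor: e^(0.12·6) = e^0.72 ≈ 2.0544332106; balance ≈ 93,476.7111.
Account B growth factor: e^(0.072·6) = e^0.432 ≈ 1.5403351152; balance ≈ 70,085.2477.
Account A is larger by 23,391.4633.

Account A, by $23,391.46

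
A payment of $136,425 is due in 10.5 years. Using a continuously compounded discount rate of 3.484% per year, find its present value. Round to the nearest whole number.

$94,628

P = A·e^(−rt) = 136,425·e^(−0.36582).
e^(−0.36582) ≈ 0.693627642949, so P ≈ 94,628.1512.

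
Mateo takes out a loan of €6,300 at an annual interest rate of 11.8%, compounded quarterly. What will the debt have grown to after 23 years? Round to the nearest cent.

€91,403.92

Periodic rate = 11.8%/4 = 0.0295; periods = 4·23 = 92.
A = 6,300·(1 + 0.0295)^92 ≈ 6,300·14.508559254 ≈ 91,403.9233.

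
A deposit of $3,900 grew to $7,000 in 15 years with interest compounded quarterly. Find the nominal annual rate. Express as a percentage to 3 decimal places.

3.919%

(1 + r/4)^60 = 7,000/3,900 = 1.79487.
1 + r/4 = 1.79487^(1/60) ≈ 1.009797, so r/4 ≈ 0.00979657.
r ≈ 4·0.00979657 = 3.91863%.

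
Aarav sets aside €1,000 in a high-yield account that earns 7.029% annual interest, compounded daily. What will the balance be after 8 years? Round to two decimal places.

Periodic rate = 7.029%/365 = 0.000192575; periods = 365·8 = 2920.
A = 1,000·(1 + 0.07029/365)^2920 ≈ 1,000·1.754643781 ≈ 1,754.6438.

€1,754.64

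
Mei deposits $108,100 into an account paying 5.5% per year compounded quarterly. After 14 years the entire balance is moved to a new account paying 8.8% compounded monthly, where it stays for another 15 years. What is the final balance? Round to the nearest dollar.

Phase 1: 108,100·(1 + 0.01375)^56 ≈ 232,249.2169.
Phase 2: 232,249.2169·(1 + 0.088/12)^180 ≈ 865,229.2827.

$865,229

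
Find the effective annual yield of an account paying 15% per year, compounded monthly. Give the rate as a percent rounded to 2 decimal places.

EAR = (1 + 15%/12)^12 − 1 = (1 + 0.0125)^12 − 1.
(1 + 0.0125)^12 ≈ 1.160755, so EAR ≈ 16.07545%.

16.08%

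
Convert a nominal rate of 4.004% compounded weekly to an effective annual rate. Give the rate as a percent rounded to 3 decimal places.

4.084%

EAR = (1 + 4.004%/52)^52 − 1 = (1 + 0.00077)^52 − 1.
(1 + 0.00077)^52 ≈ 1.040836, so EAR ≈ 4.08364%.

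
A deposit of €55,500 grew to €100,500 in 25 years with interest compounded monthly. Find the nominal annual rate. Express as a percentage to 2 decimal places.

2.38%

The 300-period growth factor is 100,500/55,500 = 1.81081.
r/12 = 1.81081^(1/300) − 1 ≈ 0.00198121, so r ≈ 12·0.00198121 = 2.37745%.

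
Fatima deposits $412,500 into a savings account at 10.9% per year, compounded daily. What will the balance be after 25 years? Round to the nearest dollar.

Periodic rate = 10.9%/365 = 0.00029863; periods = 365·25 = 9125.
A = 412,500·(1 + 0.109/365)^9125 ≈ 412,500·15.2502088406 ≈ 6,290,711.1467.

$6,290,711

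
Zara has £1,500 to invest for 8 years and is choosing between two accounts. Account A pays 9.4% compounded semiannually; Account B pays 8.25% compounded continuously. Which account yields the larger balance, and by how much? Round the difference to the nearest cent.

Account A, by £225.61

A: (1 + 0.047)^16 ≈ 2.085196114, so 1,500 × 2.085196114 ≈ 3,127.7942.
B: e^(0.0825·8) = e^0.66 ≈ 1.934792334, so 1,500 × 1.934792334 ≈ 2,902.1885.
Difference ≈ 225.6057 in favor of A.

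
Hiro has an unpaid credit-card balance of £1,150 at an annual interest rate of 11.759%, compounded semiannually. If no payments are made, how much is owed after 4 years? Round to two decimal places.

£1,816.32

Growth factor = (1 + 0.058795)^8 ≈ 1.57941062.
A ≈ 1,150 × 1.57941062 ≈ 1,816.3222.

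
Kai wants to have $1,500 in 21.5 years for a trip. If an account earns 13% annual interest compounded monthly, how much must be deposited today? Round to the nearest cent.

$93.06

Growth factor = (1 + 0.13/12)^258 ≈ 16.11851929.
P = 1,500/16.11851929 ≈ 93.0607.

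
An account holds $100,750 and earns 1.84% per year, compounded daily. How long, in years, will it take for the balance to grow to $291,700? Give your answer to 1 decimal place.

We need (1 + 0.000050411)^(365t) = 2.8953, so 365t = ln 2.8953 / ln 1.00005 ≈ 21088.8762.
t ≈ 21088.8762/365 = 57.7777 years.

57.8 years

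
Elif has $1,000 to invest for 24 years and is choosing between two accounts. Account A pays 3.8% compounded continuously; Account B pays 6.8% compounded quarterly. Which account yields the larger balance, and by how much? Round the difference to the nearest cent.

Account B, by $2,555.13

Account A growth factor: e^(0.038·24) = e^0.912 ≈ 2.48929615; balance ≈ 2,489.2962.
Account B growth factor: (1 + 0.017)^96 ≈ 5.044422807; balance ≈ 5,044.4228.
Account B is larger by 2,555.1267.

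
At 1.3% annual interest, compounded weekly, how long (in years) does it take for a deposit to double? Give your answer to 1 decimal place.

(1 + 0.00025)^(52t) = 2.
52t = ln 2 / ln(1 + 0.00025) ≈ 0.69315/0.000249969 ≈ 2772.9353.
t ≈ 53.3257.

53.3 years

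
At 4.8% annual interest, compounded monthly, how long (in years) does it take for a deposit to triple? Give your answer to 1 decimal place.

(1 + 0.004)^(12t) = 3.
12t = ln 3 / ln(1 + 0.004) ≈ 1.0986/0.00399202 ≈ 275.2020.
t ≈ 22.9335.

22.9 years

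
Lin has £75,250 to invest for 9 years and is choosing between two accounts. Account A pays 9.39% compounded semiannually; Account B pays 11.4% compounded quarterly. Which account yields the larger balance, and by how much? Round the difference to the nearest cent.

Account A growth factor: (1 + 0.04695)^18 ≈ 2.28384666382; balance ≈ 171,859.4615.
Account B growth factor: (1 + 0.0285)^36 ≈ 2.75013907738; balance ≈ 206,947.9656.
Account B is larger by 35,088.5041.

Account B, by £35,088.50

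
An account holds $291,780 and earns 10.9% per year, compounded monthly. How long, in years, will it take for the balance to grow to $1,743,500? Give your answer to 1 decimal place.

(1 + 0.00908333)^(12t) = 1,743,500/291,780 = 5.9754.
12t·ln(1 + 0.00908333) = ln(5.9754); 12t = 1.7876/0.00904233 ≈ 197.6980.
t ≈ 16.4748 years.

16.5 years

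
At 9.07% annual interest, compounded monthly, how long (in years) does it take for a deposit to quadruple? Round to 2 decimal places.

15.34 years

(1 + 0.00755833)^(12t) = 4.
12t = ln 4 / ln(1 + 0.00755833) ≈ 1.3863/0.00752991 ≈ 184.1050.
t ≈ 15.3421.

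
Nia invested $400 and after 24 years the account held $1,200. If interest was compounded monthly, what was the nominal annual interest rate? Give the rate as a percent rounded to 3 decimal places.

4.586%

(1 + r/12)^288 = 1,200/400 = 3.
1 + r/12 = 3^(1/288) ≈ 1.003822, so r/12 ≈ 0.00382191.
r ≈ 12·0.00382191 = 4.58629%.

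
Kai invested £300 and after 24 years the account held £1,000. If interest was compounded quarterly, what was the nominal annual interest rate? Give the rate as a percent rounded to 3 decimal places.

5.048%

(1 + r/4)^96 = 1,000/300 = 3.33333.
1 + r/4 = 3.33333^(1/96) ≈ 1.01262, so r/4 ≈ 0.0126204.
r ≈ 4·0.0126204 = 5.04814%.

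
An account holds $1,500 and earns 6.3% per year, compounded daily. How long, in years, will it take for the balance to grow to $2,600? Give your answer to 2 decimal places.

8.73 years

(1 + 0.000172603)^(365t) = 2,600/1,500 = 1.7333.
365t·ln(1 + 0.000172603) = ln(1.7333); 365t = 0.55005/0.000172588 ≈ 3187.0514.
t ≈ 8.7316 years.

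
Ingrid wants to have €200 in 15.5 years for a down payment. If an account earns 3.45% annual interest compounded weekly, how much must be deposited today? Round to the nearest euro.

Periodic rate = 3.45%/52 = 0.000663462; 806 periods.
P = 200/(1 + 0.0345/52)^806 ≈ 200/1.70671878 ≈ 117.1839.

€117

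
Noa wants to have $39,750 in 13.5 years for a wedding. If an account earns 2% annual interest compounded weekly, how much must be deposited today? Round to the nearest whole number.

$30,346

Periodic rate = 2%/52 = 0.000384615; 702 periods.
P = 39,750/(1 + 0.02/52)^702 ≈ 39,750/1.3098964525 ≈ 30,345.9101.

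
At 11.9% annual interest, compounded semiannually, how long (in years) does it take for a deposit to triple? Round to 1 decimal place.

(1 + 0.0595)^(2t) = 3.
2t = ln 3 / ln(1 + 0.0595) ≈ 1.0986/0.0577971 ≈ 19.0081.
t ≈ 9.5040.

9.5 years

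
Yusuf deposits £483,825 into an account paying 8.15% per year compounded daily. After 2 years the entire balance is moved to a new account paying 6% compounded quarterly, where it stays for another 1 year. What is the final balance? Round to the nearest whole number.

£604,414

After 2 years at 8.15%: 483,825 × 1.17701527342 ≈ 569,469.4147.
Then 1 years at 6%: 569,469.4147 × 1.06136355062 ≈ 604,414.0799.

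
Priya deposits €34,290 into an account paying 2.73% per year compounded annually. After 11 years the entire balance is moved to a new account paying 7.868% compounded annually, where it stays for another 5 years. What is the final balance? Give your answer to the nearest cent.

After 11 years at 2.73%: 34,290 × 1.3448386105 ≈ 46,114.5160.
Then 5 years at 7.868%: 46,114.5160 × 1.4603707721 ≈ 67,344.2913.

€67,344.29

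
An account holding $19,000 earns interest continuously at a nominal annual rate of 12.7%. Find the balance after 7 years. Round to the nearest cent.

$46,221.22

A = P·e^(rt) = 19,000·e^(0.127·7) = 19,000·e^0.889.
e^0.889 ≈ 2.4326957388, so A ≈ 46,221.2190.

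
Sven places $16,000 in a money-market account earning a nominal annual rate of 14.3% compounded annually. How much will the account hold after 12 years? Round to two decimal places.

$79,556.33

Growth factor = (1 + 0.143)^12 ≈ 4.9722707035.
A ≈ 16,000 × 4.9722707035 ≈ 79,556.3313.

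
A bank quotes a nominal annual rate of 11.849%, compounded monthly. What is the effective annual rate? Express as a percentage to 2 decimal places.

12.51%

EAR = (1 + 11.849%/12)^12 − 1 = (1 + 0.00987417)^12 − 1.
(1 + 0.00987417)^12 ≈ 1.125142, so EAR ≈ 12.51415%.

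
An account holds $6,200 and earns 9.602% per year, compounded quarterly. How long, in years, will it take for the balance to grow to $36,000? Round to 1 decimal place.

We need (1 + 0.024005)^(4t) = 5.8065, so 4t = ln 5.8065 / ln 1.024005 ≈ 74.1511.
t ≈ 74.1511/4 = 18.5378 years.

18.5 years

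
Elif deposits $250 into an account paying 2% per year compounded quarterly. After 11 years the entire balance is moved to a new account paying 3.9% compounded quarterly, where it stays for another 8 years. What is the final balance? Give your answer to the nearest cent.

Phase 1: 250·(1 + 0.005)^44 ≈ 311.3485.
Phase 2: 311.3485·(1 + 0.00975)^32 ≈ 424.7079.

$424.71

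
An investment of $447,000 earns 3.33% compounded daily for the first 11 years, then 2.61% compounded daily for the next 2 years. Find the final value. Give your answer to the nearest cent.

Phase 1: 447,000·(1 + 0.0333/365)^4015 ≈ 644,736.6161.
Phase 2: 644,736.6161·(1 + 0.0261/365)^730 ≈ 679,284.4876.

$679,284.49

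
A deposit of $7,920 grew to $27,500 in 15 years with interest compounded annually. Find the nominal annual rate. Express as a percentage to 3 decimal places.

The 15-period growth factor is 27,500/7,920 = 3.47222.
r = 3.47222^(1/15) − 1 ≈ 0.0865269, i.e. 8.65269%.

8.653%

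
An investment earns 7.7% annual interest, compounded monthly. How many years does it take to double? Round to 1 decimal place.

9.0 years

(1 + 0.00641667)^(12t) = 2.
12t = ln 2 / ln(1 + 0.00641667) ≈ 0.69315/0.00639617 ≈ 108.3691.
t ≈ 9.0308.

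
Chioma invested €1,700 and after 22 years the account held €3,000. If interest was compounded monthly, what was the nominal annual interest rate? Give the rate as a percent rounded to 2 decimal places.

The 264-period growth factor is 3,000/1,700 = 1.76471.
r/12 = 1.76471^(1/264) − 1 ≈ 0.00215377, so r ≈ 12·0.00215377 = 2.58452%.

2.58%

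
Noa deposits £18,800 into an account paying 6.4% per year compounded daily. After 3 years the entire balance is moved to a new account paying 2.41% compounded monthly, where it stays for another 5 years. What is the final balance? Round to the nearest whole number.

£25,693

After 3 years at 6.4%: 18,800 × 1.2116501236 ≈ 22,779.0223.
Then 5 years at 2.41%: 22,779.0223 × 1.127924434 ≈ 25,693.0159.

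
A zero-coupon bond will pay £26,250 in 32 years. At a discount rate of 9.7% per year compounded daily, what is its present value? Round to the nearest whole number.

Growth factor = (1 + 0.097/365)^11680 ≈ 22.277732205.
P = 26,250/22.277732205 ≈ 1,178.3066.

£1,178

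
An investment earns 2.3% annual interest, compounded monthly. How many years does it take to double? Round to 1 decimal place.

(1 + 0.00191667)^(12t) = 2.
12t = ln 2 / ln(1 + 0.00191667) ≈ 0.69315/0.00191483 ≈ 361.9885.
t ≈ 30.1657.

30.2 years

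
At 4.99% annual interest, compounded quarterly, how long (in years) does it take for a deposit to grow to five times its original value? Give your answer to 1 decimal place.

(1 + 0.012475)^(4t) = 5.
4t = ln 5 / ln(1 + 0.012475) ≈ 1.6094/0.0123978 ≈ 129.8161.
t ≈ 32.4540.

32.5 years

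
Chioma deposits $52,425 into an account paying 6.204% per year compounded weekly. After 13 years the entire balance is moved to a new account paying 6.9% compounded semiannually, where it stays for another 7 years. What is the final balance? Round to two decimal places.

$188,722.54

Phase 1: 52,425·(1 + 0.06204/52)^676 ≈ 117,380.7399.
Phase 2: 117,380.7399·(1 + 0.0345)^14 ≈ 188,722.5399.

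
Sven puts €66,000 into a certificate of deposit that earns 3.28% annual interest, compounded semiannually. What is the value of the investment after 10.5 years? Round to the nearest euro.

€92,876

Periodic rate = 3.28%/2 = 0.0164; periods = 2·10.5 = 21.
A = 66,000·(1 + 0.0164)^21 ≈ 66,000·1.4072063427 ≈ 92,875.6186.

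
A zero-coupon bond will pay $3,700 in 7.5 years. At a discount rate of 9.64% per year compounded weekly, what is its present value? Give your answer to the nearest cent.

Periodic rate = 9.64%/52 = 0.00185385; 390 periods.
P = 3,700/(1 + 0.0964/52)^390 ≈ 3,700/2.059226984 ≈ 1,796.7908.

$1,796.79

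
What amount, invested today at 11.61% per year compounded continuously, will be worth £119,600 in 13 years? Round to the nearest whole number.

£26,439

P = A·e^(−rt) = 119,600·e^(−1.5093).
e^(−1.5093) ≈ 0.22106466908, so P ≈ 26,439.3344.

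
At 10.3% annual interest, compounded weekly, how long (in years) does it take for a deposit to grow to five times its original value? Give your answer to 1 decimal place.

15.6 years

(1 + 0.00198077)^(52t) = 5.
52t = ln 5 / ln(1 + 0.00198077) ≈ 1.6094/0.00197881 ≈ 813.3362.
t ≈ 15.6411.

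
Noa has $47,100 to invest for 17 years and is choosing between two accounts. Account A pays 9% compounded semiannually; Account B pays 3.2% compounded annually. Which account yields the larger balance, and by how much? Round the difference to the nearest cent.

Account A growth factor: (1 + 0.045)^34 ≈ 4.46636154069; balance ≈ 210,365.6286.
Account B growth factor: (1 + 0.032)^17 ≈ 1.7082634702; balance ≈ 80,459.2094.
Account A is larger by 129,906.4191.

Account A, by $129,906.42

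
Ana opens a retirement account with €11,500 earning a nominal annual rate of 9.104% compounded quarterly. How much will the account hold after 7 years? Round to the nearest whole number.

€21,595

Growth factor = (1 + 0.02276)^28 ≈ 1.8778658569.
A ≈ 11,500 × 1.8778658569 ≈ 21,595.4574.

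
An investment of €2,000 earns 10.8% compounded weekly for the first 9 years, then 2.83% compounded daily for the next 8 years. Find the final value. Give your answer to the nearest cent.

After 9 years at 10.8%: 2,000 × 2.640562627 ≈ 5,281.1253.
Then 8 years at 2.83%: 5,281.1253 × 1.25406619 ≈ 6,622.8806.

€6,622.88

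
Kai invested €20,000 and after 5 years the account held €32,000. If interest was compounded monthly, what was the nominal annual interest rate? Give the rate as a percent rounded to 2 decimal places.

The 60-period growth factor is 32,000/20,000 = 1.6.
r/12 = 1.6^(1/60) − 1 ≈ 0.00786416, so r ≈ 12·0.00786416 = 9.43699%.

9.44%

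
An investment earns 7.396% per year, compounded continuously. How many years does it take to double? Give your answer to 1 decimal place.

9.4 years

e^(0.07396t) = 2, so 0.07396t = ln 2 ≈ 0.69315.
t ≈ 0.69315/0.07396 ≈ 9.3719.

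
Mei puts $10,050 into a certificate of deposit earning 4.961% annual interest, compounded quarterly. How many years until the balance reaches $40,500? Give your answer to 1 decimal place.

28.3 years

We need (1 + 0.0124025)^(4t) = 4.0299, so 4t = ln 4.0299 / ln 1.012403 ≈ 113.0703.
t ≈ 113.0703/4 = 28.2676 years.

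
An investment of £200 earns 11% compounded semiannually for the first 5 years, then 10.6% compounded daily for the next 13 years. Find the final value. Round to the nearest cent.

After 5 years at 11%: 200 × 1.708144458 ≈ 341.6289.
Then 13 years at 10.6%: 341.6289 × 3.96616624 ≈ 1,354.9570.

£1,354.96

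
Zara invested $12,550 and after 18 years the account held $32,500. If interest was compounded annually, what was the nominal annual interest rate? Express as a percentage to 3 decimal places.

The 18-period growth factor is 32,500/12,550 = 2.58964.
r = 2.58964^(1/18) − 1 ≈ 0.0542843, i.e. 5.42843%.

5.428%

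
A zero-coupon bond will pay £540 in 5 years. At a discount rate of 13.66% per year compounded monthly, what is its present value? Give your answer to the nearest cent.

£273.81

Growth factor = (1 + 0.1366/12)^60 ≈ 1.97218456.
P = 540/1.97218456 ≈ 273.8080.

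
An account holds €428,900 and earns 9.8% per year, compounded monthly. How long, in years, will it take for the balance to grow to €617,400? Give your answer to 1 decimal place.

(1 + 0.00816667)^(12t) = 617,400/428,900 = 1.4395.
12t·ln(1 + 0.00816667) = ln(1.4395); 12t = 0.36429/0.0081335 ≈ 44.7892.
t ≈ 3.7324 years.

3.7 years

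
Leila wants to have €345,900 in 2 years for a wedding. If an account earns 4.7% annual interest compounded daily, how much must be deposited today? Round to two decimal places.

Periodic rate = 4.7%/365 = 0.000128767; 730 periods.
P = 345,900/(1 + 0.047/365)^730 ≈ 345,900/1.09855309796 ≈ 314,868.7129.

€314,868.71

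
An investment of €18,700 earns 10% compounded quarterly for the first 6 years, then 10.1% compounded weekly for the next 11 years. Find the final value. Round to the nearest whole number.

Phase 1: 18,700·(1 + 0.025)^24 ≈ 33,823.1753.
Phase 2: 33,823.1753·(1 + 0.101/52)^572 ≈ 102,623.6763.

€102,624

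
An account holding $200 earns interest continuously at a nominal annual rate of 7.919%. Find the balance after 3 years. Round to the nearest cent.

A = P·e^(rt) = 200·e^(0.07919·3) = 200·e^0.23757.
e^0.23757 ≈ 1.26816377, so A ≈ 253.6328.

$253.63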